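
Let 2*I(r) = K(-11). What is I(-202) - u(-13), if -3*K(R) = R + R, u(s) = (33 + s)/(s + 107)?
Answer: 487/141 ≈ 3.4539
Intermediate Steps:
u(s) = (33 + s)/(107 + s)
K(R) = -2*R/3 (K(R) = -(R + R)/3 = -2*R/3)
I(r) = 11/3 (I(r) = (-⅔*(-11))/2 = (½)*(22/3) = 11/3)
I(-202) - u(-13) = 11/3 - (33 - 13)/(107 - 13) = 11/3 - 20/94 = 11/3 - 1*10/47 = 11/3 - 10/47 = 487/141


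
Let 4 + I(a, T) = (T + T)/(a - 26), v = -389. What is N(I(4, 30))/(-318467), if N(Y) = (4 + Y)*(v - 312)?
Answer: -21030/3503137 ≈ -0.0060032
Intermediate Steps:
I(a, T) = -4 + 2*T/(-26 + a) (I(a, T) = -4 + (T + T)/(a - 26) = -4 + (2*T)/(-26 + a) = -4 + 2*T/(-26 + a))
N(Y) = -2804 - 701*Y (N(Y) = (4 + Y)*(-389 - 312) = (4 + Y)*(-701) = -2804 - 701*Y)
N(I(4, 30))/(-318467) = (-2804 - 1402*(52 + 30 - 2*4)/(-26 + 4))/(-318467) = (-2804 - 1402*(52 + 30 - 8)/(-22))*(-1/318467) = (-2804 - 1402*(-1)*74/22)*(-1/318467) = (-2804 - 701*(-74/11))*(-1/318467) = (-2804 + 51874/11)*(-1/318467) = (21030/11)*(-1/318467) = -21030/3503137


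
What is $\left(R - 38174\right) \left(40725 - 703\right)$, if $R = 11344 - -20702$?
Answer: $-245254816$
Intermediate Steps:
$R = 32046$ ($R = 11344 + 20702 = 32046$)
$\left(R - 38174\right) \left(40725 - 703\right) = \left(32046 - 38174\right) \left(40725 - 703\right) = \left(-6128\right) 40022 = -245254816$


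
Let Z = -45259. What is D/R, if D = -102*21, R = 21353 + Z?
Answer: 1071/11953 ≈ 0.089601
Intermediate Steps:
R = -23906 (R = 21353 - 45259 = -23906)
D = -2142
D/R = -2142/(-23906) = -2142*(-1/23906) = 1071/11953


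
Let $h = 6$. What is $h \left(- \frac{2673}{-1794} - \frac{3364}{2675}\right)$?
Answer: $\frac{1115259}{799825} \approx 1.3944$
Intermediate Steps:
$h \left(- \frac{2673}{-1794} - \frac{3364}{2675}\right) = 6 \left(- \frac{2673}{-1794} - \frac{3364}{2675}\right) = 6 \left(\left(-2673\right) \left(- \frac{1}{1794}\right) - \frac{3364}{2675}\right) = 6 \left(\frac{891}{598} - \frac{3364}{2675}\right) = 6 \cdot \frac{371753}{1599650} = \frac{1115259}{799825}$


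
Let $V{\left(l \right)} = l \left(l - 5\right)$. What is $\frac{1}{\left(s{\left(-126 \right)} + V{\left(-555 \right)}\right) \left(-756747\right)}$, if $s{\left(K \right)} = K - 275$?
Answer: $- \frac{1}{234893512053} \approx -4.2572 \cdot 10^{-12}$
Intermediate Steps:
$s{\left(K \right)} = -275 + K$ ($s{\left(K \right)} = K - 275 = -275 + K$)
$V{\left(l \right)} = l \left(-5 + l\right)$
$\frac{1}{\left(s{\left(-126 \right)} + V{\left(-555 \right)}\right) \left(-756747\right)} = \frac{1}{\left(\left(-275 - 126\right) - 555 \left(-5 - 555\right)\right) \left(-756747\right)} = \frac{1}{-401 - -310800} \left(- \frac{1}{756747}\right) = \frac{1}{-401 + 310800} \left(- \frac{1}{756747}\right) = \frac{1}{310399} \left(- \frac{1}{756747}\right) = - \frac{1}{234893512053}$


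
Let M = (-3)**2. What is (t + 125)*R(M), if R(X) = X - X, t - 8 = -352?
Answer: 0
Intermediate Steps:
t = -344 (t = 8 - 352 = -344)
M = 9
R(X) = 0
(t + 125)*R(M) = (-344 + 125)*0 = -219*0 = 0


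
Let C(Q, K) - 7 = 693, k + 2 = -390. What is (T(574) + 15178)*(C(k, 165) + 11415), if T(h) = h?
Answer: 190835480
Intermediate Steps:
k = -392 (k = -2 - 390 = -392)
C(Q, K) = 700 (C(Q, K) = 7 + 693 = 700)
(T(574) + 15178)*(C(k, 165) + 11415) = (574 + 15178)*(700 + 11415) = 15752*12115 = 190835480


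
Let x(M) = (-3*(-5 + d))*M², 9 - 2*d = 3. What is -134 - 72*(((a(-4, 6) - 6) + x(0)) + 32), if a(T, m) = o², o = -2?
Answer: -2294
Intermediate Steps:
d = 3 (d = 9/2 - ½*3 = 9/2 - 3/2 = 3)
a(T, m) = 4 (a(T, m) = (-2)² = 4)
x(M) = 6*M² (x(M) = (-3*(-5 + 3))*M² = (-3*(-2))*M² = 6*M²)
-134 - 72*(((a(-4, 6) - 6) + x(0)) + 32) = -134 - 72*(((4 - 6) + 6*0²) + 32) = -134 - 72*((-2 + 6*0) + 32) = -134 - 72*((-2 + 0) + 32) = -134 - 72*(-2 + 32) = -134 - 72*30 = -134 - 2160 = -2294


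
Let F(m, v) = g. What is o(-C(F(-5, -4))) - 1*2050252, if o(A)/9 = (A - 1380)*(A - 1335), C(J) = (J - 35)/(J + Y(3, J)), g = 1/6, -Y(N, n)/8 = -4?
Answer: 540259416086/37249 ≈ 1.4504e+7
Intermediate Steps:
Y(N, n) = 32 (Y(N, n) = -8*(-4) = 32)
g = ⅙ (g = 1*(⅙) = ⅙ ≈ 0.16667)
F(m, v) = ⅙
C(J) = (-35 + J)/(32 + J) (C(J) = (J - 35)/(J + 32) = (-35 + J)/(32 + J))
o(A) = 9*(-1380 + A)*(-1335 + A) (o(A) = 9*((A - 1380)*(A - 1335)) = 9*((-1380 + A)*(-1335 + A)) = 9*(-1380 + A)*(-1335 + A))
o(-C(F(-5, -4))) - 1*2050252 = (16580700 - (-24435)*(-35 + ⅙)/(32 + ⅙) + 9*(-(-35 + ⅙)/(32 + ⅙))²) - 1*2050252 = (16580700 - (-24435)*-209/6/(193/6) + 9*(-(-209)/(193/6*6))²) - 2050252 = (16580700 - (-24435)*(6/193)*(-209/6) + 9*(-6*(-209)/(193*6))²) - 2050252 = (16580700 - (-24435)*(-209)/193 + 9*(-1*(-209/193))²) - 2050252 = (16580700 - 24435*209/193 + 9*(209/193)²) - 2050252 = (16580700 - 5106915/193 + 9*(43681/37249)) - 2050252 = (16580700 - 5106915/193 + 393129/37249) - 2050252 = 616629252834/37249 - 2050252 = 540259416086/37249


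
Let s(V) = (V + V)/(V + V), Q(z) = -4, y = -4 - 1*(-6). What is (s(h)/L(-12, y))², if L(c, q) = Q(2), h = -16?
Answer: 1/16 ≈ 0.062500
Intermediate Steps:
y = 2 (y = -4 + 6 = 2)
L(c, q) = -4
s(V) = 1 (s(V) = (2*V)/((2*V)) = (2*V)*(1/(2*V)) = 1)
(s(h)/L(-12, y))² = (1/(-4))² = (1*(-¼))² = (-¼)² = 1/16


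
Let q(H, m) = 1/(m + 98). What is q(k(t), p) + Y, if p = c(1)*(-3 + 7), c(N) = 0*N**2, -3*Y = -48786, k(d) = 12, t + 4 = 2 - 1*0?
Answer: 1593677/98 ≈ 16262.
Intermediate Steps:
t = -2 (t = -4 + (2 - 1*0) = -4 + (2 + 0) = -4 + 2 = -2)
Y = 16262 (Y = -1/3*(-48786) = 16262)
c(N) = 0
p = 0 (p = 0*(-3 + 7) = 0*4 = 0)
q(H, m) = 1/(98 + m)
q(k(t), p) + Y = 1/(98 + 0) + 16262 = 1/98 + 16262 = 1593677/98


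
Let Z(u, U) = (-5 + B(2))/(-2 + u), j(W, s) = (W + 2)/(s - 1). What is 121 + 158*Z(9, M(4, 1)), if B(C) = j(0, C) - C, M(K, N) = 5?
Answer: 57/7 ≈ 8.1429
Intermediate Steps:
j(W, s) = (2 + W)/(-1 + s)
B(C) = -C + 2/(-1 + C) (B(C) = (2 + 0)/(-1 + C) - C = 2/(-1 + C) - C = -C + 2/(-1 + C))
Z(u, U) = -5/(-2 + u) (Z(u, U) = (-5 + (2 - 1*2*(-1 + 2))/(-1 + 2))/(-2 + u) = (-5 + (2 - 1*2*1)/1)/(-2 + u) = (-5 + 1*(2 - 2))/(-2 + u) = (-5 + 1*0)/(-2 + u) = (-5 + 0)/(-2 + u) = -5/(-2 + u))
121 + 158*Z(9, M(4, 1)) = 121 + 158*(-5/(-2 + 9)) = 121 + 158*(-5/7) = 121 - 790/7 = 57/7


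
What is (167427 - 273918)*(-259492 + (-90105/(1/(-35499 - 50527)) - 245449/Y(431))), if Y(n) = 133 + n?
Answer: -155179665654934151/188 ≈ -8.2542e+14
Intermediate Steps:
(167427 - 273918)*(-259492 + (-90105/(1/(-35499 - 50527)) - 245449/Y(431))) = (167427 - 273918)*(-259492 + (-90105/(1/(-35499 - 50527)) - 245449/(133 + 431))) = -106491*(-259492 + (-90105/(1/(-86026)) - 245449/564)) = -106491*(-259492 + (-90105/(-1/86026) - 245449*1/564)) = -106491*(-259492 + (-90105*(-86026) - 245449/564)) = -106491*(-259492 + (7751372730 - 245449/564)) = -106491*(-259492 + 4371773974271/564) = -106491*4371627620783/564 = -155179665654934151/188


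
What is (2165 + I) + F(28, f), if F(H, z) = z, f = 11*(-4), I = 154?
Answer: 2275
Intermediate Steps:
f = -44
(2165 + I) + F(28, f) = (2165 + 154) - 44 = 2319 - 44 = 2275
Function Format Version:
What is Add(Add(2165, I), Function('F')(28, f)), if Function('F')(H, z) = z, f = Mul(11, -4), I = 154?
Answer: 2275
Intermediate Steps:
f = -44
Add(Add(2165, I), Function('F')(28, f)) = Add(Add(2165, 154), -44) = Add(2319, -44) = 2275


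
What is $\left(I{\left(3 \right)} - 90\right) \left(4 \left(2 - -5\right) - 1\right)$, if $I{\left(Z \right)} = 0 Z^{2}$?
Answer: $-2430$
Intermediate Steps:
$I{\left(Z \right)} = 0$
$\left(I{\left(3 \right)} - 90\right) \left(4 \left(2 - -5\right) - 1\right) = \left(0 - 90\right) \left(4 \left(2 - -5\right) - 1\right) = - 90 \left(4 \left(2 + 5\right) - 1\right) = - 90 \left(4 \cdot 7 - 1\right) = - 90 \left(28 - 1\right) = \left(-90\right) 27 = -2430$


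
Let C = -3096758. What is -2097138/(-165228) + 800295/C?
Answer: 37869629383/3045661493 ≈ 12.434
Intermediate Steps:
-2097138/(-165228) + 800295/C = -2097138/(-165228) + 800295/(-3096758) = -2097138*(-1/165228) + 800295*(-1/3096758) = 349523/27538 - 800295/3096758 = 37869629383/3045661493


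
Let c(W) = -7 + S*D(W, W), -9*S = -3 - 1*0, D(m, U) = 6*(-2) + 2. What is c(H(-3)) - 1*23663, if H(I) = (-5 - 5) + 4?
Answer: -71020/3 ≈ -23673.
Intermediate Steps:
D(m, U) = -10 (D(m, U) = -12 + 2 = -10)
S = ⅓ (S = -(-3 - 1*0)/9 = -(-3 + 0)/9 = -⅑*(-3) = ⅓ ≈ 0.33333)
H(I) = -6 (H(I) = -10 + 4 = -6)
c(W) = -31/3 (c(W) = -7 + (⅓)*(-10) = -7 - 10/3 = -31/3)
c(H(-3)) - 1*23663 = -31/3 - 1*23663 = -31/3 - 23663 = -71020/3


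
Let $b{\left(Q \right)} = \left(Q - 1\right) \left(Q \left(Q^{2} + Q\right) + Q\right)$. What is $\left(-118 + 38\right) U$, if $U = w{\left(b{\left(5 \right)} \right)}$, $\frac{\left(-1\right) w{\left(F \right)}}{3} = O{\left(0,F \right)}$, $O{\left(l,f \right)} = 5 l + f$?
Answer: $148800$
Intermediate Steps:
$b{\left(Q \right)} = \left(-1 + Q\right) \left(Q + Q \left(Q + Q^{2}\right)\right)$ ($b{\left(Q \right)} = \left(-1 + Q\right) \left(Q \left(Q + Q^{2}\right) + Q\right) = \left(-1 + Q\right) \left(Q + Q \left(Q + Q^{2}\right)\right)$)
$O{\left(l,f \right)} = f + 5 l$
$w{\left(F \right)} = - 3 F$ ($w{\left(F \right)} = - 3 \left(F + 5 \cdot 0\right) = - 3 \left(F + 0\right) = - 3 F$)
$U = -1860$ ($U = - 3 \left(5^{4} - 5\right) = - 3 \left(625 - 5\right) = \left(-3\right) 620 = -1860$)
$\left(-118 + 38\right) U = \left(-118 + 38\right) \left(-1860\right) = \left(-80\right) \left(-1860\right) = 148800$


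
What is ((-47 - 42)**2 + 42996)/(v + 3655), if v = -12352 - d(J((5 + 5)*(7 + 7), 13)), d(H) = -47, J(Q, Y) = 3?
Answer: -50917/8650 ≈ -5.8864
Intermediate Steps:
v = -12305 (v = -12352 - 1*(-47) = -12352 + 47 = -12305)
((-47 - 42)**2 + 42996)/(v + 3655) = ((-47 - 42)**2 + 42996)/(-12305 + 3655) = ((-89)**2 + 42996)/(-8650) = (7921 + 42996)*(-1/8650) = 50917*(-1/8650) = -50917/8650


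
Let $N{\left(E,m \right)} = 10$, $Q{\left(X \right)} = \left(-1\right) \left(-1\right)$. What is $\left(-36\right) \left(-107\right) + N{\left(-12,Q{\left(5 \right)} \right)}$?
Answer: $3862$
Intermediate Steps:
$Q{\left(X \right)} = 1$
$\left(-36\right) \left(-107\right) + N{\left(-12,Q{\left(5 \right)} \right)} = \left(-36\right) \left(-107\right) + 10 = 3852 + 10 = 3862$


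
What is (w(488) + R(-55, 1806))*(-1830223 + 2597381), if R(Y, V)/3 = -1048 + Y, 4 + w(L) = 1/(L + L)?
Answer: -1240297709973/488 ≈ -2.5416e+9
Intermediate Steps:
w(L) = -4 + 1/(2*L) (w(L) = -4 + 1/(L + L) = -4 + 1/(2*L))
R(Y, V) = -3144 + 3*Y (R(Y, V) = 3*(-1048 + Y) = -3144 + 3*Y)
(w(488) + R(-55, 1806))*(-1830223 + 2597381) = ((-4 + (½)/488) + (-3144 + 3*(-55)))*(-1830223 + 2597381) = ((-4 + (½)*(1/488)) + (-3144 - 165))*767158 = ((-4 + 1/976) - 3309)*767158 = (-3903/976 - 3309)*767158 = -3233487/976*767158 = -1240297709973/488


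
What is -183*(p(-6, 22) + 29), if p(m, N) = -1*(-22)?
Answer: -9333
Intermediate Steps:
p(m, N) = 22
-183*(p(-6, 22) + 29) = -183*(22 + 29) = -183*51 = -9333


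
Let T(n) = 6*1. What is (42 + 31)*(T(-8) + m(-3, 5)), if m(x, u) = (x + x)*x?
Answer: 1752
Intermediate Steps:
T(n) = 6
m(x, u) = 2*x**2 (m(x, u) = (2*x)*x = 2*x**2)
(42 + 31)*(T(-8) + m(-3, 5)) = (42 + 31)*(6 + 2*(-3)**2) = 73*(6 + 2*9) = 73*(6 + 18) = 73*24 = 1752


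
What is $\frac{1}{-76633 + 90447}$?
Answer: $\frac{1}{13814} \approx 7.239 \cdot 10^{-5}$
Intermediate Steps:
$\frac{1}{-76633 + 90447} = \frac{1}{13814}$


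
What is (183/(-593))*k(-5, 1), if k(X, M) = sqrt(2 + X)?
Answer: -183*I*sqrt(3)/593 ≈ -0.53451*I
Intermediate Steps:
(183/(-593))*k(-5, 1) = (183/(-593))*sqrt(2 - 5) = (183*(-1/593))*sqrt(-3) = -183*I*sqrt(3)/593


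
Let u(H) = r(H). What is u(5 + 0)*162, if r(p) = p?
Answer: 810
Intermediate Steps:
u(H) = H
u(5 + 0)*162 = (5 + 0)*162 = 5*162 = 810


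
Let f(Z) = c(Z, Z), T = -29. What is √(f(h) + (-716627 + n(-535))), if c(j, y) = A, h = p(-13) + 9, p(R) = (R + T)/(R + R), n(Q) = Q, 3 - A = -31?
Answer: 2*I*√179282 ≈ 846.83*I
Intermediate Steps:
A = 34 (A = 3 - 1*(-31) = 3 + 31 = 34)
p(R) = (-29 + R)/(2*R) (p(R) = (R - 29)/(R + R) = (-29 + R)/((2*R)) = (-29 + R)*(1/(2*R)) = (-29 + R)/(2*R))
h = 138/13 (h = (½)*(-29 - 13)/(-13) + 9 = (½)*(-1/13)*(-42) + 9 = 21/13 + 9 = 138/13 ≈ 10.615)
c(j, y) = 34
f(Z) = 34
√(f(h) + (-716627 + n(-535))) = √(34 + (-716627 - 535)) = √(34 - 717162) = √(-717128) = 2*I*√179282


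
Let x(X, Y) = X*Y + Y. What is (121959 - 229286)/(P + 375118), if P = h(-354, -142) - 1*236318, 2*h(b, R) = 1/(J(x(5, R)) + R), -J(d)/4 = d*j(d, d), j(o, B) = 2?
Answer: -130236436/168427491 ≈ -0.77325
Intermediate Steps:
x(X, Y) = Y + X*Y
J(d) = -8*d (J(d) = -4*d*2 = -8*d)
h(b, R) = -1/(94*R) (h(b, R) = 1/(2*(-8*R*(1 + 5) + R)) = 1/(2*(-8*R*6 + R)) = 1/(2*(-48*R + R)) = 1/(2*((-47*R))) = (-1/(47*R))/2 = -1/(94*R))
P = -3154372663/13348 (P = -1/94/(-142) - 1*236318 = -1/94*(-1/142) - 236318 = 1/13348 - 236318 = -3154372663/13348 ≈ -2.3632e+5)
(121959 - 229286)/(P + 375118) = (121959 - 229286)/(-3154372663/13348 + 375118) = -107327/1852702401/13348 = -107327*13348/1852702401 = -130236436/168427491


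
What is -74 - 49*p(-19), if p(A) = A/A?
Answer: -123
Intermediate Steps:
p(A) = 1
-74 - 49*p(-19) = -74 - 49*1 = -74 - 49 = -123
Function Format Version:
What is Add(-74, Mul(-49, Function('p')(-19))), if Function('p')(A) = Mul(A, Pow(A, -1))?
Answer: -123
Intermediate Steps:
Function('p')(A) = 1
Add(-74, Mul(-49, Function('p')(-19))) = Add(-74, Mul(-49, 1)) = Add(-74, -49) = -123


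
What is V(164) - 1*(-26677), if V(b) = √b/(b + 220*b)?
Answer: 26677 + √41/18122 ≈ 26677.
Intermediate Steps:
V(b) = 1/(221*√b) (V(b) = √b/((221*b)) = (1/(221*b))*√b = 1/(221*√b))
V(164) - 1*(-26677) = 1/(221*√164) - 1*(-26677) = (√41/82)/221 + 26677 = √41/18122 + 26677 = 26677 + √41/18122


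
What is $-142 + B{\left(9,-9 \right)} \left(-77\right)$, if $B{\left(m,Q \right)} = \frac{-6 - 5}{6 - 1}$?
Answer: $\frac{137}{5} \approx 27.4$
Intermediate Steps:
$B{\left(m,Q \right)} = - \frac{11}{5}$
$-142 + B{\left(9,-9 \right)} \left(-77\right) = -142 - - \frac{847}{5} = -142 + \frac{847}{5} = \frac{137}{5}$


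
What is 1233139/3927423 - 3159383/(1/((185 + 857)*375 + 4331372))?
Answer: -58593192202643385959/3927423 ≈ -1.4919e+13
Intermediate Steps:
1233139/3927423 - 3159383/(1/((185 + 857)*375 + 4331372)) = 1233139*(1/3927423) - 3159383/(1/(1042*375 + 4331372)) = 1233139/3927423 - 3159383/(1/(390750 + 4331372)) = 1233139/3927423 - 3159383/(1/4722122) = 1233139/3927423 - 3159383/1/4722122 = 1233139/3927423 - 3159383*4722122 = 1233139/3927423 - 14918991970726 = -58593192202643385959/3927423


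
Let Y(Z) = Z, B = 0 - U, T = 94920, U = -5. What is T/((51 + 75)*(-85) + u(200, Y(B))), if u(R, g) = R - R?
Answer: -452/51 ≈ -8.8627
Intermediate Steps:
B = 5 (B = 0 - 1*(-5) = 0 + 5 = 5)
u(R, g) = 0
T/((51 + 75)*(-85) + u(200, Y(B))) = 94920/((51 + 75)*(-85) + 0) = 94920/(126*(-85) + 0) = 94920/(-10710 + 0) = 94920/(-10710) = 94920*(-1/10710) = -452/51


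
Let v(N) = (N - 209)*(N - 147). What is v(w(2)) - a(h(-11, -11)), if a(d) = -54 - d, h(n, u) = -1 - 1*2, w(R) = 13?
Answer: 26315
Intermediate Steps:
v(N) = (-209 + N)*(-147 + N)
h(n, u) = -3 (h(n, u) = -1 - 2 = -3)
v(w(2)) - a(h(-11, -11)) = (30723 + 13² - 356*13) - (-54 - 1*(-3)) = (30723 + 169 - 4628) - (-54 + 3) = 26264 - 1*(-51) = 26264 + 51 = 26315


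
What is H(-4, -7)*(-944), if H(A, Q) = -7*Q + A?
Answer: -42480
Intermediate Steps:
H(A, Q) = A - 7*Q
H(-4, -7)*(-944) = (-4 - 7*(-7))*(-944) = (-4 + 49)*(-944) = 45*(-944) = -42480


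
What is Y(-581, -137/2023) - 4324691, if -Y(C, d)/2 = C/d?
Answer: -594833393/137 ≈ -4.3418e+6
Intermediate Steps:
Y(C, d) = -2*C/d
Y(-581, -137/2023) - 4324691 = -2*(-581)/(-137/2023) - 4324691 = -2*(-581)*(-2023/137) - 4324691 = -2350726/137 - 4324691 = -594833393/137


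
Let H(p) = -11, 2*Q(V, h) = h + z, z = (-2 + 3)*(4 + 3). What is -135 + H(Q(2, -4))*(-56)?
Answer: 481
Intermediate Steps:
z = 7 (z = 1*7 = 7)
Q(V, h) = 7/2 + h/2 (Q(V, h) = (h + 7)/2 = (7 + h)/2 = 7/2 + h/2)
-135 + H(Q(2, -4))*(-56) = -135 - 11*(-56) = -135 + 616 = 481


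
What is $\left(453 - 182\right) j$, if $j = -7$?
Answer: $-1897$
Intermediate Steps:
$\left(453 - 182\right) j = \left(453 - 182\right) \left(-7\right) = 271 \left(-7\right) = -1897$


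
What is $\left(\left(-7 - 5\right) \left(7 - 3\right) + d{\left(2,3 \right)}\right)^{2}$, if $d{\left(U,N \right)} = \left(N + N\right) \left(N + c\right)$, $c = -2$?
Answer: $1764$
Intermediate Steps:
$d{\left(U,N \right)} = 2 N \left(-2 + N\right)$ ($d{\left(U,N \right)} = \left(N + N\right) \left(N - 2\right) = 2 N \left(-2 + N\right)$)
$\left(\left(-7 - 5\right) \left(7 - 3\right) + d{\left(2,3 \right)}\right)^{2} = \left(\left(-7 - 5\right) \left(7 - 3\right) + 2 \cdot 3 \left(-2 + 3\right)\right)^{2} = \left(\left(-12\right) 4 + 2 \cdot 3 \cdot 1\right)^{2} = \left(-48 + 6\right)^{2} = \left(-42\right)^{2} = 1764$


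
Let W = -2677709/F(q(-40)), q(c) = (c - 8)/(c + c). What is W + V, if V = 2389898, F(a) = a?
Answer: -6218851/3 ≈ -2.0730e+6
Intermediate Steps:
q(c) = (-8 + c)/(2*c) (q(c) = (-8 + c)/((2*c)) = (-8 + c)*(1/(2*c)) = (-8 + c)/(2*c))
W = -13388545/3 (W = -2677709*(-80/(-8 - 40)) = -2677709/((1/2)*(-1/40)*(-48)) = -2677709/3/5 = -2677709*5/3 = -13388545/3 ≈ -4.4628e+6)
W + V = -13388545/3 + 2389898 = -6218851/3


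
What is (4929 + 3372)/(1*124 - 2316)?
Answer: -8301/2192 ≈ -3.7870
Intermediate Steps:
(4929 + 3372)/(1*124 - 2316) = 8301/(124 - 2316) = 8301/(-2192) = 8301*(-1/2192) = -8301/2192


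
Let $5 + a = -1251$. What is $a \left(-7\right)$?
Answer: $8792$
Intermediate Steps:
$a = -1256$ ($a = -5 - 1251 = -1256$)
$a \left(-7\right) = \left(-1256\right) \left(-7\right) = 8792$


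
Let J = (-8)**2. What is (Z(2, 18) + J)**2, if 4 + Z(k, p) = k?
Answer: 3844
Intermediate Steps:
Z(k, p) = -4 + k
J = 64
(Z(2, 18) + J)**2 = ((-4 + 2) + 64)**2 = (-2 + 64)**2 = 62**2 = 3844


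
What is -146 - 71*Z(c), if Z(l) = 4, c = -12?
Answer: -430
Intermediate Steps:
-146 - 71*Z(c) = -146 - 71*4 = -146 - 284 = -430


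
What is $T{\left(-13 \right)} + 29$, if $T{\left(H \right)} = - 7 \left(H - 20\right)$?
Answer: $260$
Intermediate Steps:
$T{\left(H \right)} = 140 - 7 H$ ($T{\left(H \right)} = - 7 \left(-20 + H\right) = 140 - 7 H$)
$T{\left(-13 \right)} + 29 = \left(140 - -91\right) + 29 = \left(140 + 91\right) + 29 = 231 + 29 = 260$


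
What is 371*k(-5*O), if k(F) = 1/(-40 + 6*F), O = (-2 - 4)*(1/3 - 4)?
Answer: -53/100 ≈ -0.53000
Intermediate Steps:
O = 22 (O = -6*(⅓ - 4) = -6*(-11/3) = 22)
371*k(-5*O) = 371*(1/(2*(-20 + 3*(-5*22)))) = 371*(1/(2*(-20 + 3*(-110)))) = 371*(1/(2*(-20 - 330))) = 371*((½)/(-350)) = 371*((½)*(-1/350)) = 371*(-1/700) = -53/100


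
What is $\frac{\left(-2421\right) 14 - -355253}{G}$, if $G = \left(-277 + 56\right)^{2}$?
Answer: $\frac{321359}{48841} \approx 6.5797$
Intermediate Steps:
$G = 48841$ ($G = \left(-221\right)^{2} = 48841$)
$\frac{\left(-2421\right) 14 - -355253}{G} = \frac{\left(-2421\right) 14 - -355253}{48841} = \left(-33894 + 355253\right) \frac{1}{48841} = 321359 \cdot \frac{1}{48841} = \frac{321359}{48841}$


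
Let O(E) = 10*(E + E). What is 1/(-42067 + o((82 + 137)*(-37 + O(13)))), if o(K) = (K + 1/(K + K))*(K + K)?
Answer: 1/4770063072 ≈ 2.0964e-10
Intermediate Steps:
O(E) = 20*E (O(E) = 10*(2*E) = 20*E)
o(K) = 2*K*(K + 1/(2*K)) (o(K) = (K + 1/(2*K))*(2*K) = 2*K*(K + 1/(2*K)))
1/(-42067 + o((82 + 137)*(-37 + O(13)))) = 1/(-42067 + (1 + 2*((82 + 137)*(-37 + 20*13))²)) = 1/(-42067 + (1 + 2*(219*(-37 + 260))²)) = 1/(-42067 + (1 + 2*(219*223)²)) = 1/(-42067 + (1 + 2*48837²)) = 1/(-42067 + (1 + 2*2385052569)) = 1/(-42067 + (1 + 4770105138)) = 1/(-42067 + 4770105139) = 1/4770063072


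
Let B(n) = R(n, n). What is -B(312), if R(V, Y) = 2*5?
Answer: -10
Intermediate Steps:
R(V, Y) = 10
B(n) = 10
-B(312) = -1*10 = -10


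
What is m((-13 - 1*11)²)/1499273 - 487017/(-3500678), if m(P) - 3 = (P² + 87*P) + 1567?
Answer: 2072534423165/5248472007094 ≈ 0.39488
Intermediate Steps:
m(P) = 1570 + P² + 87*P (m(P) = 3 + ((P² + 87*P) + 1567) = 3 + (1567 + P² + 87*P) = 1570 + P² + 87*P)
m((-13 - 1*11)²)/1499273 - 487017/(-3500678) = (1570 + ((-13 - 1*11)²)² + 87*(-13 - 1*11)²)/1499273 - 487017/(-3500678) = (1570 + ((-13 - 11)²)² + 87*(-13 - 11)²)*(1/1499273) - 487017*(-1/3500678) = (1570 + ((-24)²)² + 87*(-24)²)*(1/1499273) + 487017/3500678 = (1570 + 576² + 87*576)*(1/1499273) + 487017/3500678 = (1570 + 331776 + 50112)*(1/1499273) + 487017/3500678 = 383458*(1/1499273) + 487017/3500678 = 383458/1499273 + 487017/3500678 = 2072534423165/5248472007094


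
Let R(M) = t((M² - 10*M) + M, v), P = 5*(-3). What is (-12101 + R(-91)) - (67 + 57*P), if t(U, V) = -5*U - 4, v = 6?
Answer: -56817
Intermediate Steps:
P = -15
t(U, V) = -4 - 5*U
R(M) = -4 - 5*M² + 45*M (R(M) = -4 - 5*((M² - 10*M) + M) = -4 - 5*(M² - 9*M) = -4 + (-5*M² + 45*M) = -4 - 5*M² + 45*M)
(-12101 + R(-91)) - (67 + 57*P) = (-12101 + (-4 - 5*(-91)*(-9 - 91))) - (67 + 57*(-15)) = (-12101 + (-4 - 5*(-91)*(-100))) - (67 - 855) = (-12101 + (-4 - 45500)) - 1*(-788) = (-12101 - 45504) + 788 = -57605 + 788 = -56817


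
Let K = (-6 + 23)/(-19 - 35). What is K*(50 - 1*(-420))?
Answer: -3995/27 ≈ -147.96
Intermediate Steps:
K = -17/54 (K = 17/(-54) = 17*(-1/54) = -17/54 ≈ -0.31481)
K*(50 - 1*(-420)) = -17*(50 - 1*(-420))/54 = -17*(50 + 420)/54 = -17/54*470 = -3995/27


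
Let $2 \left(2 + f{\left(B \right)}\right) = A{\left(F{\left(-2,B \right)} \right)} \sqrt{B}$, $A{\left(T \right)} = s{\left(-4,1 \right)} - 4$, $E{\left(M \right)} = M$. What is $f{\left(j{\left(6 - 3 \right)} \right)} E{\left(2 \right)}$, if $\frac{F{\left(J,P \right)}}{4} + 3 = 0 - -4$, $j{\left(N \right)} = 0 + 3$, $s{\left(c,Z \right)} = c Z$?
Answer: $-4 - 8 \sqrt{3} \approx -17.856$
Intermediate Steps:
$s{\left(c,Z \right)} = Z c$
$j{\left(N \right)} = 3$
$F{\left(J,P \right)} = 4$ ($F{\left(J,P \right)} = -12 + 4 \left(0 - -4\right) = -12 + 4 \left(0 + 4\right) = -12 + 4 \cdot 4 = -12 + 16 = 4$)
$A{\left(T \right)} = -8$ ($A{\left(T \right)} = 1 \left(-4\right) - 4 = -4 - 4 = -8$)
$f{\left(B \right)} = -2 - 4 \sqrt{B}$ ($f{\left(B \right)} = -2 + \frac{\left(-8\right) \sqrt{B}}{2} = -2 - 4 \sqrt{B}$)
$f{\left(j{\left(6 - 3 \right)} \right)} E{\left(2 \right)} = \left(-2 - 4 \sqrt{3}\right) 2 = -4 - 8 \sqrt{3}$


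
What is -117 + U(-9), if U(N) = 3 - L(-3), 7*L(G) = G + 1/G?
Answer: -2384/21 ≈ -113.52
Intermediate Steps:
L(G) = G/7 + 1/(7*G) (L(G) = (G + 1/G)/7 = G/7 + 1/(7*G))
U(N) = 73/21 (U(N) = 3 - (1 + (-3)²)/(7*(-3)) = 3 - (-1)*(1 + 9)/(7*3) = 3 - (-1)*10/(7*3) = 3 - 1*(-10/21) = 3 + 10/21 = 73/21)
-117 + U(-9) = -117 + 73/21 = -2384/21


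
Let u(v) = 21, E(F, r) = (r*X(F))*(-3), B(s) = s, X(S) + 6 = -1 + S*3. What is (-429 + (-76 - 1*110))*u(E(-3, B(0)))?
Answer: -12915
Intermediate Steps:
X(S) = -7 + 3*S (X(S) = -6 + (-1 + S*3) = -6 + (-1 + 3*S) = -7 + 3*S)
E(F, r) = -3*r*(-7 + 3*F) (E(F, r) = (r*(-7 + 3*F))*(-3) = -3*r*(-7 + 3*F))
(-429 + (-76 - 1*110))*u(E(-3, B(0))) = (-429 + (-76 - 1*110))*21 = (-429 + (-76 - 110))*21 = (-429 - 186)*21 = -615*21 = -12915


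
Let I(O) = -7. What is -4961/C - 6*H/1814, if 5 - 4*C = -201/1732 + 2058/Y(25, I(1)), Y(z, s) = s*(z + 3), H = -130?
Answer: -31162867526/24531629 ≈ -1270.3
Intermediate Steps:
Y(z, s) = s*(3 + z)
C = 27047/6928 (C = 5/4 - (-201/1732 + 2058/((-7*(3 + 25))))/4 = 5/4 - (-201*1/1732 + 2058/((-7*28)))/4 = 5/4 - (-201/1732 + 2058/(-196))/4 = 5/4 - (-201/1732 + 2058*(-1/196))/4 = 5/4 - (-201/1732 - 21/2)/4 = 5/4 - ¼*(-18387/1732) = 5/4 + 18387/6928 = 27047/6928 ≈ 3.9040)
-4961/C - 6*H/1814 = -4961/27047/6928 - 6*(-130)/1814 = -4961*6928/27047 + 780*(1/1814) = -34369808/27047 + 390/907 = -31162867526/24531629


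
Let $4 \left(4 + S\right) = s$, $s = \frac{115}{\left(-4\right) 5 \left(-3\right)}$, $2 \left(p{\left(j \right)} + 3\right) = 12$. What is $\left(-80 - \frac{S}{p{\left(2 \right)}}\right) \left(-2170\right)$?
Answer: $\frac{12315835}{72} \approx 1.7105 \cdot 10^{5}$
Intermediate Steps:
$p{\left(j \right)} = 3$ ($p{\left(j \right)} = -3 + \frac{1}{2} \cdot 12 = -3 + 6 = 3$)
$s = \frac{23}{12}$ ($s = \frac{115}{\left(-20\right) \left(-3\right)} = \frac{115}{60} = 115 \cdot \frac{1}{60} = \frac{23}{12} \approx 1.9167$)
$S = - \frac{169}{48}$ ($S = -4 + \frac{1}{4} \cdot \frac{23}{12} = -4 + \frac{23}{48} = - \frac{169}{48} \approx -3.5208$)
$\left(-80 - \frac{S}{p{\left(2 \right)}}\right) \left(-2170\right) = \left(-80 - - \frac{169}{48 \cdot 3}\right) \left(-2170\right) = \left(-80 - \left(- \frac{169}{48}\right) \frac{1}{3}\right) \left(-2170\right) = \left(-80 - - \frac{169}{144}\right) \left(-2170\right) = \left(-80 + \frac{169}{144}\right) \left(-2170\right) = \left(- \frac{11351}{144}\right) \left(-2170\right) = \frac{12315835}{72}$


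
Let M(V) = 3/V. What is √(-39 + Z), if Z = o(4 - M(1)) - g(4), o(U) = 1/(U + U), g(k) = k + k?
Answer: I*√186/2 ≈ 6.8191*I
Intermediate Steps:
g(k) = 2*k
o(U) = 1/(2*U)
Z = -15/2 (Z = 1/(2*(4 - 3/1)) - 2*4 = 1/(2*(4 - 3)) - 1*8 = 1/(2*(4 - 1*3)) - 8 = 1/(2*(4 - 3)) - 8 = (½)/1 - 8 = (½)*1 - 8 = ½ - 8 = -15/2 ≈ -7.5000)
√(-39 + Z) = √(-39 - 15/2) = √(-93/2) = I*√186/2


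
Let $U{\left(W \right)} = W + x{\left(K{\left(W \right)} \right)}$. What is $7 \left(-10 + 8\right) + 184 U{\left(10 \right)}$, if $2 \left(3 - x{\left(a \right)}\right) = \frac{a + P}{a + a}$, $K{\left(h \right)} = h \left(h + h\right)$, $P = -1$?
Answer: $\frac{233223}{100} \approx 2332.2$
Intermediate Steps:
$K{\left(h \right)} = 2 h^{2}$ ($K{\left(h \right)} = h 2 h = 2 h^{2}$)
$x{\left(a \right)} = 3 - \frac{-1 + a}{4 a}$ ($x{\left(a \right)} = 3 - \frac{\left(a - 1\right) \frac{1}{a + a}}{2} = 3 - \frac{\left(-1 + a\right) \frac{1}{2 a}}{2} = 3 - \frac{\frac{1}{2} \frac{1}{a} \left(-1 + a\right)}{2} = 3 - \frac{-1 + a}{4 a}$)
$U{\left(W \right)} = W + \frac{1 + 22 W^{2}}{8 W^{2}}$ ($U{\left(W \right)} = W + \frac{1 + 11 \cdot 2 W^{2}}{4 \cdot 2 W^{2}} = W + \frac{\frac{1}{2 W^{2}} \left(1 + 22 W^{2}\right)}{4} = W + \frac{1 + 22 W^{2}}{8 W^{2}}$)
$7 \left(-10 + 8\right) + 184 U{\left(10 \right)} = 7 \left(-10 + 8\right) + 184 \left(\frac{11}{4} + 10 + \frac{1}{8 \cdot 100}\right) = 7 \left(-2\right) + 184 \left(\frac{11}{4} + 10 + \frac{1}{8} \cdot \frac{1}{100}\right) = -14 + 184 \left(\frac{11}{4} + 10 + \frac{1}{800}\right) = -14 + 184 \cdot \frac{10201}{800} = -14 + \frac{234623}{100} = \frac{233223}{100}$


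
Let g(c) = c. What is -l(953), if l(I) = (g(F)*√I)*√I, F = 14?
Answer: -13342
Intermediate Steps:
l(I) = 14*I (l(I) = (14*√I)*√I = 14*I)
-l(953) = -14*953 = -1*13342 = -13342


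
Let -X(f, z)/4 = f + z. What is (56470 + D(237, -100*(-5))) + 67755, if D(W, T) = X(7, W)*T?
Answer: -363775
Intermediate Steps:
X(f, z) = -4*f - 4*z (X(f, z) = -4*(f + z) = -4*f - 4*z)
D(W, T) = T*(-28 - 4*W) (D(W, T) = (-4*7 - 4*W)*T = (-28 - 4*W)*T = T*(-28 - 4*W))
(56470 + D(237, -100*(-5))) + 67755 = (56470 - 4*(-100*(-5))*(7 + 237)) + 67755 = (56470 - 4*500*244) + 67755 = (56470 - 488000) + 67755 = -431530 + 67755 = -363775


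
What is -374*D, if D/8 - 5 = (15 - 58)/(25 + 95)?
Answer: -208318/15 ≈ -13888.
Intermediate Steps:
D = 557/15 (D = 40 + 8*((15 - 58)/(25 + 95)) = 40 + 8*(-43/120) = 40 - 43/15 = 557/15 ≈ 37.133)
-374*D = -374*557/15 = -208318/15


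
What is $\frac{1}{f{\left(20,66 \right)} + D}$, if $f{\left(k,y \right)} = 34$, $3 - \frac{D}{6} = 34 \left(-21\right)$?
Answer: $\frac{1}{4336} \approx 0.00023063$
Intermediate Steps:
$D = 4302$ ($D = 18 - 6 \cdot 34 \left(-21\right) = 18 - -4284 = 18 + 4284 = 4302$)
$\frac{1}{f{\left(20,66 \right)} + D} = \frac{1}{34 + 4302} = \frac{1}{4336}$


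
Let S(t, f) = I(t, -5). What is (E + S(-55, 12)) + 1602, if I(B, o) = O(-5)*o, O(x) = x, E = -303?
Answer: 1324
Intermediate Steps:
I(B, o) = -5*o
S(t, f) = 25 (S(t, f) = -5*(-5) = 25)
(E + S(-55, 12)) + 1602 = (-303 + 25) + 1602 = -278 + 1602 = 1324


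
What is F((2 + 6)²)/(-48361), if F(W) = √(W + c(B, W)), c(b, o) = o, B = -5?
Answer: -8*√2/48361 ≈ -0.00023394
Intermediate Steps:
F(W) = √2*√W (F(W) = √(W + W) = √(2*W) = √2*√W)
F((2 + 6)²)/(-48361) = (√2*√((2 + 6)²))/(-48361) = (√2*√(8²))*(-1/48361) = (√2*√64)*(-1/48361) = (√2*8)*(-1/48361) = (8*√2)*(-1/48361) = -8*√2/48361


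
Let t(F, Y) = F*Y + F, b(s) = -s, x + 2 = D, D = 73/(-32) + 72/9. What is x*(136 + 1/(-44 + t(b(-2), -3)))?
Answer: 776713/1536 ≈ 505.67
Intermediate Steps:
D = 183/32 (D = 73*(-1/32) + 72*(1/9) = -73/32 + 8 = 183/32 ≈ 5.7188)
x = 119/32 (x = -2 + 183/32 = 119/32 ≈ 3.7188)
t(F, Y) = F + F*Y
x*(136 + 1/(-44 + t(b(-2), -3))) = 119*(136 + 1/(-44 + (-1*(-2))*(1 - 3)))/32 = 119*(136 + 1/(-44 + 2*(-2)))/32 = 119*(136 + 1/(-44 - 4))/32 = 119*(136 + 1/(-48))/32 = 119*(136 - 1/48)/32 = (119/32)*(6527/48) = 776713/1536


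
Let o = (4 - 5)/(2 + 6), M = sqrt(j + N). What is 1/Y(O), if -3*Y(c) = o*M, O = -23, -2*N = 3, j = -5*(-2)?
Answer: 24*sqrt(34)/17 ≈ 8.2319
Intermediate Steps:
j = 10
N = -3/2 (N = -1/2*3 = -3/2 ≈ -1.5000)
M = sqrt(34)/2 (M = sqrt(10 - 3/2) = sqrt(17/2) = sqrt(34)/2 ≈ 2.9155)
o = -1/8 ≈ -0.12500
Y(c) = sqrt(34)/48 (Y(c) = -(-1)*sqrt(34)/2/24 = -(-1)*sqrt(34)/48 = sqrt(34)/48)
1/Y(O) = 1/(sqrt(34)/48) = 24*sqrt(34)/17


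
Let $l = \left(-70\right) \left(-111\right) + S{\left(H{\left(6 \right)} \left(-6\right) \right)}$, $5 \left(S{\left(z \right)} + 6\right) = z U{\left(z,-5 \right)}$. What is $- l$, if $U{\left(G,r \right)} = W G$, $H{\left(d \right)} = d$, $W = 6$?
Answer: $- \frac{46596}{5} \approx -9319.2$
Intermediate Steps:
$U{\left(G,r \right)} = 6 G$
$S{\left(z \right)} = -6 + \frac{6 z^{2}}{5}$ ($S{\left(z \right)} = -6 + \frac{z 6 z}{5} = -6 + \frac{6 z^{2}}{5}$)
$l = \frac{46596}{5}$ ($l = \left(-70\right) \left(-111\right) - \left(6 - \frac{6 \left(6 \left(-6\right)\right)^{2}}{5}\right) = 7770 - \left(6 - \frac{6 \left(-36\right)^{2}}{5}\right) = 7770 + \left(-6 + \frac{6}{5} \cdot 1296\right) = 7770 + \left(-6 + \frac{7776}{5}\right) = 7770 + \frac{7746}{5} = \frac{46596}{5} \approx 9319.2$)
$- l = \left(-1\right) \frac{46596}{5} = - \frac{46596}{5}$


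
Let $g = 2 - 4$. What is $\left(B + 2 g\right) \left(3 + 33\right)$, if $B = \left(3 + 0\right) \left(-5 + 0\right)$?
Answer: $-684$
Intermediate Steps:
$g = -2$
$B = -15$ ($B = 3 \left(-5\right) = -15$)
$\left(B + 2 g\right) \left(3 + 33\right) = \left(-15 + 2 \left(-2\right)\right) \left(3 + 33\right) = \left(-15 - 4\right) 36 = \left(-19\right) 36 = -684$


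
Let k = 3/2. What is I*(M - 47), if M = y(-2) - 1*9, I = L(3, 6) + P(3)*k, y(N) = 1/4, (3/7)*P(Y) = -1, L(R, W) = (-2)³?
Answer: 5129/8 ≈ 641.13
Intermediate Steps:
L(R, W) = -8
P(Y) = -7/3 (P(Y) = (7/3)*(-1) = -7/3)
k = 3/2 (k = 3*(½) = 3/2 ≈ 1.5000)
y(N) = ¼
I = -23/2 (I = -8 - 7/3*3/2 = -8 - 7/2 = -23/2 ≈ -11.500)
M = -35/4 (M = ¼ - 1*9 = ¼ - 9 = -35/4 ≈ -8.7500)
I*(M - 47) = -23*(-35/4 - 47)/2 = -23/2*(-223/4) = 5129/8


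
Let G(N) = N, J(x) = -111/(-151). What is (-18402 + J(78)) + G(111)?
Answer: -2761830/151 ≈ -18290.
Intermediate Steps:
J(x) = 111/151 (J(x) = -111*(-1/151) = 111/151)
(-18402 + J(78)) + G(111) = (-18402 + 111/151) + 111 = -2778591/151 + 111 = -2761830/151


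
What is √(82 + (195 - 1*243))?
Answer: √34 ≈ 5.8309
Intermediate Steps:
√(82 + (195 - 1*243)) = √(82 + (195 - 243)) = √(82 - 48) = √34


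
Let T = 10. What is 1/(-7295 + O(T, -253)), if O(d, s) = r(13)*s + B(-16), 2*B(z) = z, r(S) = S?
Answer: -1/10592 ≈ -9.4411e-5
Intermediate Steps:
B(z) = z/2
O(d, s) = -8 + 13*s (O(d, s) = 13*s + (½)*(-16) = 13*s - 8 = -8 + 13*s)
1/(-7295 + O(T, -253)) = 1/(-7295 + (-8 + 13*(-253))) = 1/(-7295 + (-8 - 3289)) = 1/(-7295 - 3297) = 1/(-10592) = -1/10592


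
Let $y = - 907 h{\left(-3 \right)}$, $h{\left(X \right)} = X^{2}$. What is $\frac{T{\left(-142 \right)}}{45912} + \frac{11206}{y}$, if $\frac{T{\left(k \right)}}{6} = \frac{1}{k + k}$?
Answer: $- \frac{24352528771}{17739570384} \approx -1.3728$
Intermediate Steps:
$y = -8163$ ($y = - 907 \left(-3\right)^{2} = \left(-907\right) 9 = -8163$)
$T{\left(k \right)} = \frac{3}{k}$ ($T{\left(k \right)} = \frac{6}{k + k} = \frac{6}{2 k} = 6 \frac{1}{2 k} = \frac{3}{k}$)
$\frac{T{\left(-142 \right)}}{45912} + \frac{11206}{y} = \frac{3 \frac{1}{-142}}{45912} + \frac{11206}{-8163} = 3 \left(- \frac{1}{142}\right) \frac{1}{45912} + 11206 \left(- \frac{1}{8163}\right) = \left(- \frac{3}{142}\right) \frac{1}{45912} - \frac{11206}{8163} = - \frac{1}{2173168} - \frac{11206}{8163} = - \frac{24352528771}{17739570384}$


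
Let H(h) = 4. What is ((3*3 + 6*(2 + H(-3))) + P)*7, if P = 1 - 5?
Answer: 287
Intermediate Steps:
P = -4
((3*3 + 6*(2 + H(-3))) + P)*7 = ((3*3 + 6*(2 + 4)) - 4)*7 = ((9 + 6*6) - 4)*7 = ((9 + 36) - 4)*7 = (45 - 4)*7 = 41*7 = 287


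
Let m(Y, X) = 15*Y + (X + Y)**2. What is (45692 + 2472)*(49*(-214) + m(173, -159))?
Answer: -370621980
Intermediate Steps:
m(Y, X) = (X + Y)**2 + 15*Y
(45692 + 2472)*(49*(-214) + m(173, -159)) = (45692 + 2472)*(49*(-214) + ((-159 + 173)**2 + 15*173)) = 48164*(-10486 + (14**2 + 2595)) = 48164*(-10486 + (196 + 2595)) = 48164*(-10486 + 2791) = 48164*(-7695) = -370621980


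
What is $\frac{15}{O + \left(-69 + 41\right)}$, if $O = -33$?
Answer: $- \frac{15}{61} \approx -0.2459$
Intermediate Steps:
$\frac{15}{O + \left(-69 + 41\right)} = \frac{15}{-33 + \left(-69 + 41\right)} = \frac{15}{-33 - 28} = \frac{15}{-61} = 15 \left(- \frac{1}{61}\right) = - \frac{15}{61}$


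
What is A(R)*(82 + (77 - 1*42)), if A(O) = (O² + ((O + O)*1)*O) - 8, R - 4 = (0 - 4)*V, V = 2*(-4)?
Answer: 453960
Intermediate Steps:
V = -8
R = 36 (R = 4 + (0 - 4)*(-8) = 4 - 4*(-8) = 4 + 32 = 36)
A(O) = -8 + 3*O² (A(O) = (O² + ((2*O)*1)*O) - 8 = (O² + (2*O)*O) - 8 = (O² + 2*O²) - 8 = 3*O² - 8 = -8 + 3*O²)
A(R)*(82 + (77 - 1*42)) = (-8 + 3*36²)*(82 + (77 - 1*42)) = (-8 + 3*1296)*(82 + (77 - 42)) = (-8 + 3888)*(82 + 35) = 3880*117 = 453960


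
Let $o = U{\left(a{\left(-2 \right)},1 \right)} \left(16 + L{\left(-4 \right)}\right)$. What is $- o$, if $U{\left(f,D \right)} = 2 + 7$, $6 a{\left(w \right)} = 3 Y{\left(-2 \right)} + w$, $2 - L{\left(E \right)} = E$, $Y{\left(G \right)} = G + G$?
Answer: $-198$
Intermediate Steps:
$Y{\left(G \right)} = 2 G$
$L{\left(E \right)} = 2 - E$
$a{\left(w \right)} = -2 + \frac{w}{6}$ ($a{\left(w \right)} = \frac{3 \cdot 2 \left(-2\right) + w}{6} = \frac{3 \left(-4\right) + w}{6} = \frac{-12 + w}{6} = -2 + \frac{w}{6}$)
$U{\left(f,D \right)} = 9$
$o = 198$ ($o = 9 \left(16 + \left(2 - -4\right)\right) = 9 \left(16 + \left(2 + 4\right)\right) = 9 \left(16 + 6\right) = 9 \cdot 22 = 198$)
$- o = \left(-1\right) 198 = -198$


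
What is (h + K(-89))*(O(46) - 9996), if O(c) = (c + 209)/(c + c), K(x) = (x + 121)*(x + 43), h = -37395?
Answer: 35733425859/92 ≈ 3.8841e+8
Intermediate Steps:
K(x) = (43 + x)*(121 + x) (K(x) = (121 + x)*(43 + x) = (43 + x)*(121 + x))
O(c) = (209 + c)/(2*c) (O(c) = (209 + c)/((2*c)) = (209 + c)*(1/(2*c)) = (209 + c)/(2*c))
(h + K(-89))*(O(46) - 9996) = (-37395 + (5203 + (-89)² + 164*(-89)))*((½)*(209 + 46)/46 - 9996) = (-37395 + (5203 + 7921 - 14596))*((½)*(1/46)*255 - 9996) = (-37395 - 1472)*(255/92 - 9996) = -38867*(-919377/92) = 35733425859/92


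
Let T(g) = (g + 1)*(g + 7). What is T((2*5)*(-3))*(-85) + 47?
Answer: -56648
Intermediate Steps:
T(g) = (1 + g)*(7 + g)
T((2*5)*(-3))*(-85) + 47 = (7 + ((2*5)*(-3))**2 + 8*((2*5)*(-3)))*(-85) + 47 = (7 + (10*(-3))**2 + 8*(10*(-3)))*(-85) + 47 = (7 + (-30)**2 + 8*(-30))*(-85) + 47 = (7 + 900 - 240)*(-85) + 47 = 667*(-85) + 47 = -56695 + 47 = -56648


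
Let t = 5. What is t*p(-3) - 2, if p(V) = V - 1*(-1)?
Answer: -12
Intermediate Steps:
p(V) = 1 + V (p(V) = V + 1 = 1 + V)
t*p(-3) - 2 = 5*(1 - 3) - 2 = 5*(-2) - 2 = -10 - 2 = -12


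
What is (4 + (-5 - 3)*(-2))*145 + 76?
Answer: 2976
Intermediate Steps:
(4 + (-5 - 3)*(-2))*145 + 76 = (4 - 8*(-2))*145 + 76 = (4 + 16)*145 + 76 = 20*145 + 76 = 2900 + 76 = 2976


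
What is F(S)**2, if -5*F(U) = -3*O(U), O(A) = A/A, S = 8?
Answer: 9/25 ≈ 0.36000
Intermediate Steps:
O(A) = 1
F(U) = 3/5 (F(U) = -(-3)/5 = -1/5*(-3) = 3/5)
F(S)**2 = (3/5)**2 = 9/25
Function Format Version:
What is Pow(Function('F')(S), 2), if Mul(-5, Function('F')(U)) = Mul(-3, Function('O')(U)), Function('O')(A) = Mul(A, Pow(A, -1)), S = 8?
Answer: Rational(9, 25) ≈ 0.36000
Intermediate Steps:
Function('O')(A) = 1
Function('F')(U) = Rational(3, 5) (Function('F')(U) = Mul(Rational(-1, 5), Mul(-3, 1)) = Mul(Rational(-1, 5), -3) = Rational(3, 5))
Pow(Function('F')(S), 2) = Pow(Rational(3, 5), 2) = Rational(9, 25)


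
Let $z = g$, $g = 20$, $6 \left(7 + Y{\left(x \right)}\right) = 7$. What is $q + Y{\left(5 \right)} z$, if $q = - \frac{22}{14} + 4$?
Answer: $- \frac{2399}{21} \approx -114.24$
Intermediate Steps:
$Y{\left(x \right)} = - \frac{35}{6}$ ($Y{\left(x \right)} = -7 + \frac{1}{6} \cdot 7 = -7 + \frac{7}{6} = - \frac{35}{6}$)
$q = \frac{17}{7}$ ($q = \left(-22\right) \frac{1}{14} + 4 = - \frac{11}{7} + 4 = \frac{17}{7} \approx 2.4286$)
$z = 20$
$q + Y{\left(5 \right)} z = \frac{17}{7} - \frac{350}{3} = - \frac{2399}{21}$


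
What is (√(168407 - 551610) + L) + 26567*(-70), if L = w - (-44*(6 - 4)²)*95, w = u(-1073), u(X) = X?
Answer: -1844043 + I*√383203 ≈ -1.844e+6 + 619.03*I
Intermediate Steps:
w = -1073
L = 15647 (L = -1073 - (-44*(6 - 4)²)*95 = -1073 - (-44*2²)*95 = -1073 - (-44*4)*95 = -1073 - (-176)*95 = -1073 - 1*(-16720) = -1073 + 16720 = 15647)
(√(168407 - 551610) + L) + 26567*(-70) = (√(168407 - 551610) + 15647) + 26567*(-70) = (√(-383203) + 15647) - 1859690 = (I*√383203 + 15647) - 1859690 = (15647 + I*√383203) - 1859690 = -1844043 + I*√383203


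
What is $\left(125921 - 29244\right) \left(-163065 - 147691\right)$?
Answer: $-30042957812$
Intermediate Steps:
$\left(125921 - 29244\right) \left(-163065 - 147691\right) = 96677 \left(-310756\right) = -30042957812$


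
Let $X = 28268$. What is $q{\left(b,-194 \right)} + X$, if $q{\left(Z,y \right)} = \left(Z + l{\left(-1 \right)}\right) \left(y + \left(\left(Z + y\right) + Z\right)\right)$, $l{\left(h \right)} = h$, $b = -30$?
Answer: $42156$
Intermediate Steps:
$q{\left(Z,y \right)} = \left(-1 + Z\right) \left(2 Z + 2 y\right)$ ($q{\left(Z,y \right)} = \left(Z - 1\right) \left(y + \left(\left(Z + y\right) + Z\right)\right) = \left(-1 + Z\right) \left(y + \left(y + 2 Z\right)\right) = \left(-1 + Z\right) \left(2 Z + 2 y\right)$)
$q{\left(b,-194 \right)} + X = \left(\left(-2\right) \left(-30\right) - -388 + 2 \left(-30\right)^{2} + 2 \left(-30\right) \left(-194\right)\right) + 28268 = \left(60 + 388 + 2 \cdot 900 + 11640\right) + 28268 = \left(60 + 388 + 1800 + 11640\right) + 28268 = 13888 + 28268 = 42156$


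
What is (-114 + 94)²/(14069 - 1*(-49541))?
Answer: 40/6361 ≈ 0.0062883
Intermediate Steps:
(-114 + 94)²/(14069 - 1*(-49541)) = (-20)²/(14069 + 49541) = 400/63610 = 400*(1/63610) = 40/6361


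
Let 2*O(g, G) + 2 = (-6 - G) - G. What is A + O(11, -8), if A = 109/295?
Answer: 1289/295 ≈ 4.3695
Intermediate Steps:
O(g, G) = -4 - G (O(g, G) = -1 + ((-6 - G) - G)/2 = -1 + (-6 - 2*G)/2 = -1 + (-3 - G) = -4 - G)
A = 109/295 (A = 109*(1/295) = 109/295 ≈ 0.36949)
A + O(11, -8) = 109/295 + (-4 - 1*(-8)) = 109/295 + (-4 + 8) = 109/295 + 4 = 1289/295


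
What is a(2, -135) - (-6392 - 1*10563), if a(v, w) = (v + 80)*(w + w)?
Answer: -5185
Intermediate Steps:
a(v, w) = 2*w*(80 + v) (a(v, w) = (80 + v)*(2*w) = 2*w*(80 + v))
a(2, -135) - (-6392 - 1*10563) = 2*(-135)*(80 + 2) - (-6392 - 1*10563) = 2*(-135)*82 - (-6392 - 10563) = -22140 - 1*(-16955) = -22140 + 16955 = -5185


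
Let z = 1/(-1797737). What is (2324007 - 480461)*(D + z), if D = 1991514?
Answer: 6600297317483215082/1797737 ≈ 3.6714e+12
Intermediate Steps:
z = -1/1797737 ≈ -5.5626e-7
(2324007 - 480461)*(D + z) = (2324007 - 480461)*(1991514 - 1/1797737) = 1843546*(3580218403817/1797737) = 6600297317483215082/1797737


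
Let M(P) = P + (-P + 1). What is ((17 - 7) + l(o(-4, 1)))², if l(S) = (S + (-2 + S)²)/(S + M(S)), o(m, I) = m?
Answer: 4/9 ≈ 0.44444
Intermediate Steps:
M(P) = 1 (M(P) = P + (1 - P) = 1)
l(S) = (S + (-2 + S)²)/(1 + S) (l(S) = (S + (-2 + S)²)/(S + 1) = (S + (-2 + S)²)/(1 + S))
((17 - 7) + l(o(-4, 1)))² = ((17 - 7) + (-4 + (-2 - 4)²)/(1 - 4))² = (10 + (-4 + (-6)²)/(-3))² = (10 - (-4 + 36)/3)² = (10 - ⅓*32)² = (10 - 32/3)² = (-⅔)² = 4/9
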